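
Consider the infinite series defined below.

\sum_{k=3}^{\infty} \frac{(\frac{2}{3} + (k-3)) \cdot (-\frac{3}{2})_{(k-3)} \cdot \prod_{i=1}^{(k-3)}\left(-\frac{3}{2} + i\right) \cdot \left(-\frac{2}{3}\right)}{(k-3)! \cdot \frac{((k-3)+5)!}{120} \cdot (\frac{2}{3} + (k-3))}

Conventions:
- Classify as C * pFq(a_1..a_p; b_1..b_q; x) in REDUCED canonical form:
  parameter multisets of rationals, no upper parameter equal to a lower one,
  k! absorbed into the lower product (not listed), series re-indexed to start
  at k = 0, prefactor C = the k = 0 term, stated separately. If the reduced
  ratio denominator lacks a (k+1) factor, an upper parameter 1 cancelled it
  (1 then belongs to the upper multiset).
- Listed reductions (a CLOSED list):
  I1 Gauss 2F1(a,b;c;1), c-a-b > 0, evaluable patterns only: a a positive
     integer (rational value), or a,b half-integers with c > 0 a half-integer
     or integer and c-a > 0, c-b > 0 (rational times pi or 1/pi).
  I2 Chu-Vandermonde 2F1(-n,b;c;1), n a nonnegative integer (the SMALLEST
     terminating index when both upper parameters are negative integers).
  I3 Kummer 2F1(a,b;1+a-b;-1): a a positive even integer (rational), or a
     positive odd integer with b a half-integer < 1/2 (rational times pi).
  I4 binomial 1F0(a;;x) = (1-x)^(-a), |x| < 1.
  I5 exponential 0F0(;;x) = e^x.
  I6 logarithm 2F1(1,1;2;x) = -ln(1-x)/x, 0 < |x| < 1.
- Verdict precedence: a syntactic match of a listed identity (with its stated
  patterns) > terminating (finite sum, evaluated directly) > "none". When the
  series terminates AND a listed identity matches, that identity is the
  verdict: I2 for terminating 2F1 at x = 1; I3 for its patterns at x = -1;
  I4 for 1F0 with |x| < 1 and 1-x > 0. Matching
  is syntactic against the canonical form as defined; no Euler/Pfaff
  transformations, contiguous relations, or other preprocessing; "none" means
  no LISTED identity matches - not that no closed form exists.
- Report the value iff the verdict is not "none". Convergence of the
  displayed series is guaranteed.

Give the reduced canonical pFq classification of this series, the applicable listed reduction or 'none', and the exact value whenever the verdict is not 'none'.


With C = -\frac{2}{3}: the canonical form is 2F1(-\frac{3}{2}, -\frac{1}{2}; 6; 1). Verdict (x = 1): the half-integer Gauss pattern (I1) applies (x = 1; upper {-\frac{3}{2}, -\frac{1}{2}} half-integers, c = 6 in the evaluable pattern). Exact value: \left(-\frac{2097152}{891891}\right) / \pi.

The tell: with t_0 = -\frac{2}{3}, striking the common factor k + 2/3 reduces the term (prefactor -2/3).
Consecutive-term ratio: r(k) = 1 * (k-\frac{3}{2}) (k-\frac{1}{2}) / [(k+6) (k+1)] - poly over poly, x = 1 from leading terms; C = -\frac{2}{3} at k = 0.


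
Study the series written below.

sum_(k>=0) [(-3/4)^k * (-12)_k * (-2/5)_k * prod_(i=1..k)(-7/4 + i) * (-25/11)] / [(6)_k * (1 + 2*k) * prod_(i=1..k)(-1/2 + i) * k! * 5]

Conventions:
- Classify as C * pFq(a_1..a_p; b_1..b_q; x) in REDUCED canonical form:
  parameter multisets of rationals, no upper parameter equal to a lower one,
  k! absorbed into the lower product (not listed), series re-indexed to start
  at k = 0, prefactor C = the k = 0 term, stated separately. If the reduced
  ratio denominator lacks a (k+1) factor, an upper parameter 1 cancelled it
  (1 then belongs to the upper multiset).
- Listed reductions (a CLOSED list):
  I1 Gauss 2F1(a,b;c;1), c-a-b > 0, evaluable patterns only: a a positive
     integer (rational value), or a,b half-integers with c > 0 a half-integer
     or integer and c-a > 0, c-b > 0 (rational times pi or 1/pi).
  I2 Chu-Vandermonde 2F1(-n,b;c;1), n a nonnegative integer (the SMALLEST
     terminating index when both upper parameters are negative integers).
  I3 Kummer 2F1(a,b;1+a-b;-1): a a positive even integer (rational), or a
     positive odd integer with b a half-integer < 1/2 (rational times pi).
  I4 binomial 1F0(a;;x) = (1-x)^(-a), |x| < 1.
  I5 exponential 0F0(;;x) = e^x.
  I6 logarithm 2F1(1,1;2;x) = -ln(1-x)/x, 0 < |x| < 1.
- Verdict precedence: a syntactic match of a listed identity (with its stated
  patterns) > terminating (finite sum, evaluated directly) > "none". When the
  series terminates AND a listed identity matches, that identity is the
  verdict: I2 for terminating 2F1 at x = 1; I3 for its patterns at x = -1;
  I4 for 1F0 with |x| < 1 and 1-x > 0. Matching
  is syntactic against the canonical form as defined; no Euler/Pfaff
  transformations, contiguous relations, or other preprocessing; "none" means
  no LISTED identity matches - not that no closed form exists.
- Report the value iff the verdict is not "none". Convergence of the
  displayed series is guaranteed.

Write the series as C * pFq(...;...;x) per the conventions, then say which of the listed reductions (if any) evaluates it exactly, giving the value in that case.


Prefactor -5/11, argument -3/4: 3F2 with upper {-12, -3/4, -2/5} over lower {3/2, 6}. Verdict: terminating (-12 upstairs). 13 nonzero terms in all; added directly. Value: -208538077403214642928157/349385523200000000000000.

Key observation: with t_0 = -5/11, the constant factors (prefactor -5/11) combine into one prefactor.
Ratio: r(k) = (-3/4) * (k-12) (k-3/4) (k-2/5) / [(k+3/2) (k+6) (k+1)] - rational; roots negated = parameters, x = (-3/4), C = -5/11.


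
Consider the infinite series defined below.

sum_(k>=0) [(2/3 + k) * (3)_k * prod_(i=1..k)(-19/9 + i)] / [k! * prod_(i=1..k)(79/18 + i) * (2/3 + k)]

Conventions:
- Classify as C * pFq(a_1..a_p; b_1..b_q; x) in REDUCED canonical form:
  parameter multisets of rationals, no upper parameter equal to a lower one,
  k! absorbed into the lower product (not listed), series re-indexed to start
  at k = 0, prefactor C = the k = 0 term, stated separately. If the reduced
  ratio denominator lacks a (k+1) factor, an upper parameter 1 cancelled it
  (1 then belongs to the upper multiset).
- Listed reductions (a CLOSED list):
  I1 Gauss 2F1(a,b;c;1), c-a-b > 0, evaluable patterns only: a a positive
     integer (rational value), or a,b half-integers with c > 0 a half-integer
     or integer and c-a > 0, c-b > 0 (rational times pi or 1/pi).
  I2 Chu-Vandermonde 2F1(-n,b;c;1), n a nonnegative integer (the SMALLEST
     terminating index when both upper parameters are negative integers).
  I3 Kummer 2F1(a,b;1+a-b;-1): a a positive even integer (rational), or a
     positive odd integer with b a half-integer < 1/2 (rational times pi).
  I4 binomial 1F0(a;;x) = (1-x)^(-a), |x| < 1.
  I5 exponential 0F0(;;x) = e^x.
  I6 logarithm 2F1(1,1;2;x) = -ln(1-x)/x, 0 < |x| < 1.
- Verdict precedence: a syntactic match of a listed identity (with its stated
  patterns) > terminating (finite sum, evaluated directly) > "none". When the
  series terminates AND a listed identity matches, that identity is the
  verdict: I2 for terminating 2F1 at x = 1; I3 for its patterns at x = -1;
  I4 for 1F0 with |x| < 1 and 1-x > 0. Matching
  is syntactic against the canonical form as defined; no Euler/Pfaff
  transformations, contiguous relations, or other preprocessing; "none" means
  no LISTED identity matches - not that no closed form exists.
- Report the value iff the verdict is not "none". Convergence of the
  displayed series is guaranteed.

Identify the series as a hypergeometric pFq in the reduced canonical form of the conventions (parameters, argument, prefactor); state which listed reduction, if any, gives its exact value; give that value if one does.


Canonical form: C = 1 times 2F1 with upper {-10/9, 3}, lower {97/18}, x = 1. Verdict: the Gauss summation I1 fires (x = 1: the Gamma ratio telescopes since c-a-b = 7/2 > 0 and a = 3 in Z>0). Value: 207217/505197.

Structural cue: t_0 being 1, k + 2/3 divides numerator and denominator alike; C = 1 after cancelling.
Ratio: r(k) = 1 * (k-10/9) (k+3) / [(k+97/18) (k+1)] - poly over poly, x = 1 from leading terms; C = 1 at k = 0.


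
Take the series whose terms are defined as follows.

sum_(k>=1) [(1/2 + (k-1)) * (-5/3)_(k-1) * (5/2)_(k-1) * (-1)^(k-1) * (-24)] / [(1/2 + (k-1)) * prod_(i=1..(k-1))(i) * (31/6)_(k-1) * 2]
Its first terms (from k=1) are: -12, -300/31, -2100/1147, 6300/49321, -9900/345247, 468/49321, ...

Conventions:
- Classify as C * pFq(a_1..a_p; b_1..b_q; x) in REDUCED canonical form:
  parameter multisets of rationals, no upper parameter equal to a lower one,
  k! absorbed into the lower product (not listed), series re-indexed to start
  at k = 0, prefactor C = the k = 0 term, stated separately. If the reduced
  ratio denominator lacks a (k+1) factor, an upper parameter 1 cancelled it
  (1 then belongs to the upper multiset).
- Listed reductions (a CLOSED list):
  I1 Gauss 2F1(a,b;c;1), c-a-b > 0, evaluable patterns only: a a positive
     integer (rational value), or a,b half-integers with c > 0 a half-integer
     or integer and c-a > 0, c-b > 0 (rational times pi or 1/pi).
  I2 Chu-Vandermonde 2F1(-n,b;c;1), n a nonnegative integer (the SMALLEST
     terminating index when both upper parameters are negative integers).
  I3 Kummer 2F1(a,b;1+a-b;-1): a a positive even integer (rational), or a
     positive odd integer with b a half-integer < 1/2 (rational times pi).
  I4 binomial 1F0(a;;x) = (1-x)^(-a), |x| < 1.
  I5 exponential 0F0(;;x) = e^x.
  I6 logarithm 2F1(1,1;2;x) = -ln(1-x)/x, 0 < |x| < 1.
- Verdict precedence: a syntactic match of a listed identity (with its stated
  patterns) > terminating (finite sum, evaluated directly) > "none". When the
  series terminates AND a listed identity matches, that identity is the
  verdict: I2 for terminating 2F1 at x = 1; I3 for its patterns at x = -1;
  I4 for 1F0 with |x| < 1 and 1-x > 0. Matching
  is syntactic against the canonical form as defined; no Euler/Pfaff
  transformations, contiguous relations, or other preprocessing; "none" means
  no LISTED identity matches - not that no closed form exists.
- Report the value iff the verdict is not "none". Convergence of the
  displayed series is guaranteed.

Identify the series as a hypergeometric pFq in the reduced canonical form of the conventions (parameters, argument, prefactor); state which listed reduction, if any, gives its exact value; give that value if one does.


x = -1 here; the reduced form reads 2F1, upper {-5/3, 5/2}, lower {31/6}, C = -12. Verdict: none (x = -1): each listed identity misses the multisets {-5/3, 5/2} ; {31/6}.

First insight: t_0 being -12, k + 1/2 divides numerator and denominator alike; prefactor -12 after cancelling.
Consecutive-term ratio: r(k) = (-1) * (k-5/3) (k+5/2) / [(k+31/6) (k+1)] - rational in k, leading ratio (-1); with t_0 = -12, classification follows.


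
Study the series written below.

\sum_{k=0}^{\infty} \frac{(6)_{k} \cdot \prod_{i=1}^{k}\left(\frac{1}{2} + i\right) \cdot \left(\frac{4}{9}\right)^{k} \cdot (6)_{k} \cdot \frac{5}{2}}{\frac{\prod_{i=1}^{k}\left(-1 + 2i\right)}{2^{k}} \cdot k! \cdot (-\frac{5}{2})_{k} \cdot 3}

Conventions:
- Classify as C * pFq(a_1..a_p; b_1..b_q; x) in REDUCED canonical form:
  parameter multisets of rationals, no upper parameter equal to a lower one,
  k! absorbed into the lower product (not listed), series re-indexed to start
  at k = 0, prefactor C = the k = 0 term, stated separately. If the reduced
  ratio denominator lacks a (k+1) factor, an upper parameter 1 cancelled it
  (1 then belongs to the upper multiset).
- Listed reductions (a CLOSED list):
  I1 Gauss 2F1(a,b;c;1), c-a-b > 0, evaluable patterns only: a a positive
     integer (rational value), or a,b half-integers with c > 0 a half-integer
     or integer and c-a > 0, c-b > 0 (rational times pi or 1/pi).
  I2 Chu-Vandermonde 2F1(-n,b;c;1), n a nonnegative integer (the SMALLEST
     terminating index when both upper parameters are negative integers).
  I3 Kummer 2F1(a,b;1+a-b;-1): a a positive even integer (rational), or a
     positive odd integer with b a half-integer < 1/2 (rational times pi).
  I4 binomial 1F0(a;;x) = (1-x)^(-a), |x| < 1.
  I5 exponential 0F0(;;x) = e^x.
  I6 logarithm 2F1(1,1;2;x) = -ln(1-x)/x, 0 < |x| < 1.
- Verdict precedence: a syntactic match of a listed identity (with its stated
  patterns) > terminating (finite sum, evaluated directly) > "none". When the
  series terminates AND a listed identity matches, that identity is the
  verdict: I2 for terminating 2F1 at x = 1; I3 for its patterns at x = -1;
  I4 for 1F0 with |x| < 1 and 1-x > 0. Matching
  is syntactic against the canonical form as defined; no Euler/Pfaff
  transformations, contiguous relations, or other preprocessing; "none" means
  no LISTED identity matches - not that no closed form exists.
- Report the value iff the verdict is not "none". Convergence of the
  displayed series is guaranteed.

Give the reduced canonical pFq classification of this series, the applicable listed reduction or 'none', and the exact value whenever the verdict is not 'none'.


Key step: t_0 being \frac{5}{6}, the constant factors (C = 5/6, x = 4/9) combine into one prefactor.
Adjacent-term ratio: r(k) = \frac{4}{9} * (k+\frac{3}{2}) (k+6) (k+6) / [(k-\frac{5}{2}) (k+\frac{1}{2}) (k+1)] - poly over poly, x = \frac{4}{9} from leading terms; C = \frac{5}{6} at k = 0.

Prefactor \frac{5}{6}, argument \frac{4}{9}: 3F2 with upper {\frac{3}{2}, 6, 6} over lower {-\frac{5}{2}, \frac{1}{2}}. Verdict: none. Every listed pattern misses the 3F2 form at \frac{4}{9}, upper {\frac{3}{2}, 6, 6}.


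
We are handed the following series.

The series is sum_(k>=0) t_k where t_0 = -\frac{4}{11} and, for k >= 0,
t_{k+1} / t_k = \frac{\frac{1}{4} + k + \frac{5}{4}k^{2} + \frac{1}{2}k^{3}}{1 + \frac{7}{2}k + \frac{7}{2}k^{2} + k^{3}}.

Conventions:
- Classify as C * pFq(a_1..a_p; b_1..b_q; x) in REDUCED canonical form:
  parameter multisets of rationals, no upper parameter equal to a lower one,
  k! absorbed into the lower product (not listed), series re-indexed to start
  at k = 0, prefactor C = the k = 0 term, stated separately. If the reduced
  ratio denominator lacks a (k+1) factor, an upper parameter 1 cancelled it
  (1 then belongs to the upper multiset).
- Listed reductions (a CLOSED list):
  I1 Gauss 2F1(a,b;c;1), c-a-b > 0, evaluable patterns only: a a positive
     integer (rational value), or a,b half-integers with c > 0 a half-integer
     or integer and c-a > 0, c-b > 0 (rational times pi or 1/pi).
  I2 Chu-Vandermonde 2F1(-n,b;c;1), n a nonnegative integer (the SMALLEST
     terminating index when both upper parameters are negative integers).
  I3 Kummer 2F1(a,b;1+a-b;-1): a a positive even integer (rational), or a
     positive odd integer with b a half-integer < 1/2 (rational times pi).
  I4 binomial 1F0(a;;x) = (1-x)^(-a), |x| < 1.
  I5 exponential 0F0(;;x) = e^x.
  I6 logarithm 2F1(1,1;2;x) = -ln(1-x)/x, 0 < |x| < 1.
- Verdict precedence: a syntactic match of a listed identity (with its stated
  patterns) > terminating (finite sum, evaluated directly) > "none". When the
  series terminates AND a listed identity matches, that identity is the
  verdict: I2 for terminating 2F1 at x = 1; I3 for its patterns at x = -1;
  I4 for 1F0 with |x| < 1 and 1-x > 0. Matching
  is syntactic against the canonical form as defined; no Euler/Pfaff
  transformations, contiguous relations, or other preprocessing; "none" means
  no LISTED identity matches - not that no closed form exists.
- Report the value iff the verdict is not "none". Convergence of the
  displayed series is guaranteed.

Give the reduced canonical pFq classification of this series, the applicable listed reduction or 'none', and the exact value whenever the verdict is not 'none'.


Reduced: x = \frac{1}{2}, 2F1, upper = {1, 1}, lower = {2}, C = -\frac{4}{11}. Verdict at x = \frac{1}{2}: the logarithmic series (I6) matches (the logarithm: parameters (1,1;2), x = \frac{1}{2}). Exact value: \frac{8}{11} \cdot \ln\left(\frac{1}{2}\right).

Key step: from the first term -\frac{4}{11}: roots of the ratio polynomials (prefactor -4/11) are the negated parameters.
Adjacent-term ratio: r(k) = \frac{1}{2} * (k+1) (k+1) / [(k+2) (k+1)] - rational in k. x = \frac{1}{2}; t_0 = -\frac{4}{11}; negate the roots.


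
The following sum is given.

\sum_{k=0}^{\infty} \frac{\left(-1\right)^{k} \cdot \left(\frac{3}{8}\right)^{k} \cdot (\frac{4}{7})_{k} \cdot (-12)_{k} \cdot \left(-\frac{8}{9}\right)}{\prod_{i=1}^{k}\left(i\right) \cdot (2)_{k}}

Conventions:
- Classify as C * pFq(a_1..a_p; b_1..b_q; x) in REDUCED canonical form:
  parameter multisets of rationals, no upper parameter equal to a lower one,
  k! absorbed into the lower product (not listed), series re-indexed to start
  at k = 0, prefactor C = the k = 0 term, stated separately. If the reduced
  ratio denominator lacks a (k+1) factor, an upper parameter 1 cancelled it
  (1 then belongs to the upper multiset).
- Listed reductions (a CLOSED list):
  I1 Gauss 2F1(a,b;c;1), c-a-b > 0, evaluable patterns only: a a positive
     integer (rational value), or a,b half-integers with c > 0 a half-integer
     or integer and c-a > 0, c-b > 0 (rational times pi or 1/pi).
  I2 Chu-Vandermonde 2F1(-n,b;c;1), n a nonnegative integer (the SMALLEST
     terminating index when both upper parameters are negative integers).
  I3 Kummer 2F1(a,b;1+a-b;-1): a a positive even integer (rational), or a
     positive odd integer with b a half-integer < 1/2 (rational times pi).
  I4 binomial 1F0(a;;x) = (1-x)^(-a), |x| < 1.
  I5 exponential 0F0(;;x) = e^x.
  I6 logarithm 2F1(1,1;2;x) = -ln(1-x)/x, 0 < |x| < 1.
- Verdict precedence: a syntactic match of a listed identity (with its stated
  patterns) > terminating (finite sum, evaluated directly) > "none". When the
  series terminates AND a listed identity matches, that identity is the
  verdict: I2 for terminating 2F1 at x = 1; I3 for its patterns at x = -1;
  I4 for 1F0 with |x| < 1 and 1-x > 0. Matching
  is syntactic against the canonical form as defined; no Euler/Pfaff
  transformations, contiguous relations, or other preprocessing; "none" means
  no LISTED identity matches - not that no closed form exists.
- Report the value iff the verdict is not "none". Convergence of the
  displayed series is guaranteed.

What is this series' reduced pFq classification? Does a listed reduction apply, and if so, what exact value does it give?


This is -\frac{8}{9} * 2F1(-12, \frac{4}{7}; 2; -\frac{3}{8}) in reduced canonical form. Verdict: terminating - no listed pattern fits, but -12 in the upper list cuts the series at k = 12; direct evaluation. Sum: -\frac{9842364343354840092427}{1872608089679408922624}.

Key observation: t_0 being -\frac{8}{9}, the (-1)^k factor (C = -8/9) folds into the argument's sign.
Term ratio: r(k) = -\frac{3}{8} * (k-12) (k+\frac{4}{7}) / [(k+2) (k+1)] - poly over poly, x = -\frac{3}{8} from leading terms; C = -\frac{8}{9} at k = 0.


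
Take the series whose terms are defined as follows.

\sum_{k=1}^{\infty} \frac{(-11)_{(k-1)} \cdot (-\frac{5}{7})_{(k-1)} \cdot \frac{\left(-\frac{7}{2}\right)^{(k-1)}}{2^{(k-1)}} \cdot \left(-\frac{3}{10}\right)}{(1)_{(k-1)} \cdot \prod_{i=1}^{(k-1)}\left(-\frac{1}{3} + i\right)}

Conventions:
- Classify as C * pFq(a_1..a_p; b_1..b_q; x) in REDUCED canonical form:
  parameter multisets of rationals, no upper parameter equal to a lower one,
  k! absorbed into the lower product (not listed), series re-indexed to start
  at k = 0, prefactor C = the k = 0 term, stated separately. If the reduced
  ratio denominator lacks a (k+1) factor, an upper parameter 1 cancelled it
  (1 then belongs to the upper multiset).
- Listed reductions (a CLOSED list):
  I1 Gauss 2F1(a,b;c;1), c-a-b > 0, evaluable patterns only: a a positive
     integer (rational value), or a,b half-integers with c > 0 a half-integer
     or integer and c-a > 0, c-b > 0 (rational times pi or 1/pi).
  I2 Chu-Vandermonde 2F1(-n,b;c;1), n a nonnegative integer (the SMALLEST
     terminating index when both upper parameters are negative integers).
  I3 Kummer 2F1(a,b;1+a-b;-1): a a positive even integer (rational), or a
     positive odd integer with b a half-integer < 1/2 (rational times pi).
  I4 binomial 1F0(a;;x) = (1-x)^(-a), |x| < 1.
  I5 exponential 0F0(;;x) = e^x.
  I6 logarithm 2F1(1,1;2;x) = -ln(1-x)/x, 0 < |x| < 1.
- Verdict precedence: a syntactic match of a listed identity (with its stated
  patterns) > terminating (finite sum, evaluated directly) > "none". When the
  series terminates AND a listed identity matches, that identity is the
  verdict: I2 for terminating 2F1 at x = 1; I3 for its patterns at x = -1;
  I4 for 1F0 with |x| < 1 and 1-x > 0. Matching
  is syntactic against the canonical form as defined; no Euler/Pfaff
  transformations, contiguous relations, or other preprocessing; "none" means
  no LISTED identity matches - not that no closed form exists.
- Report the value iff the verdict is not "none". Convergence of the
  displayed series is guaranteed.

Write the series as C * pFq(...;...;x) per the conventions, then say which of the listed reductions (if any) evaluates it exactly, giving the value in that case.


x = -\frac{7}{4} here; the reduced form reads 2F1, upper {-11, -\frac{5}{7}}, lower {\frac{2}{3}}, C = -\frac{3}{10}. Verdict: terminating - upper -11 stops the sum at k = 11; the 12 terms are added exactly. Sum: \frac{43865929567497}{79859548160}.

Structural cue: t_0 being -\frac{3}{10}, (1)_k (prefactor -3/10) is k! itself.
Term ratio: r(k) = -\frac{7}{4} * (k-11) (k-\frac{5}{7}) / [(k+\frac{2}{3}) (k+1)] - rational in k. x = -\frac{7}{4}; t_0 = -\frac{3}{10}; negate the roots.


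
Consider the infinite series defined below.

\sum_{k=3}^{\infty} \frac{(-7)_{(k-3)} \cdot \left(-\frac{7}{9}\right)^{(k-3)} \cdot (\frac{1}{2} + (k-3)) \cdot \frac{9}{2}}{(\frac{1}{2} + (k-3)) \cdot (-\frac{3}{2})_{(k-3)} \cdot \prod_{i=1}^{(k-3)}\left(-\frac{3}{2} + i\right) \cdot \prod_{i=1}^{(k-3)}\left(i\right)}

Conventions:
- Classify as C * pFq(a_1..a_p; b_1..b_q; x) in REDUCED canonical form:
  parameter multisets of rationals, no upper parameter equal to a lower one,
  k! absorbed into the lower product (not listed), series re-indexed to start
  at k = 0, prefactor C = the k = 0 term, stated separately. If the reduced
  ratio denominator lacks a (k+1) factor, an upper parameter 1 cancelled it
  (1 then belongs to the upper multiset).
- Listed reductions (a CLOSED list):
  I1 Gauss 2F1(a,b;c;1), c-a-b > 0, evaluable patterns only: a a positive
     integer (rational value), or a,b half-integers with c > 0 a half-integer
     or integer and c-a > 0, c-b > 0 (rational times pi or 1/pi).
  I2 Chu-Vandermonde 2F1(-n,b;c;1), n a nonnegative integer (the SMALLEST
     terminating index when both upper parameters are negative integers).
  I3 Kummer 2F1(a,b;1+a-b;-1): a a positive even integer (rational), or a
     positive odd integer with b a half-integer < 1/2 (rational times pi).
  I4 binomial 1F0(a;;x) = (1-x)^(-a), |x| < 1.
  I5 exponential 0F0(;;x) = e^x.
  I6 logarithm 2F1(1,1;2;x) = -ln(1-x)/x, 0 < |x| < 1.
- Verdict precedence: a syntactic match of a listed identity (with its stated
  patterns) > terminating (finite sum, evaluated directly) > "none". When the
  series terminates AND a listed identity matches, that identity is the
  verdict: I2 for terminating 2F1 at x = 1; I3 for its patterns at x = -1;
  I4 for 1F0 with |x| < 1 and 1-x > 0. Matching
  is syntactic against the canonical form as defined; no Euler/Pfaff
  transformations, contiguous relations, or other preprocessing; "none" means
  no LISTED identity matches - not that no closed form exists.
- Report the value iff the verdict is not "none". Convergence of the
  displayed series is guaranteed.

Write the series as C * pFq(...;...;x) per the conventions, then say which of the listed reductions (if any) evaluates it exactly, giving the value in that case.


This is \frac{9}{2} * 1F2(-7; -\frac{3}{2}, -\frac{1}{2}; -\frac{7}{9}) in reduced canonical form. Verdict: terminating at k = 7: the factor (-7)_k kills every later term; summing the 8 survivors is exact. Hence: -\frac{581656504687099}{639243806850}.

Structural cue: t_0 being \frac{9}{2}, the product of the first k integers (C = 9/2) is k!.
Term ratio: r(k) = -\frac{7}{9} * (k-7) / [(k-\frac{3}{2}) (k-\frac{1}{2}) (k+1)] - rational in k, leading ratio -\frac{7}{9}; with t_0 = \frac{9}{2}, classification follows.


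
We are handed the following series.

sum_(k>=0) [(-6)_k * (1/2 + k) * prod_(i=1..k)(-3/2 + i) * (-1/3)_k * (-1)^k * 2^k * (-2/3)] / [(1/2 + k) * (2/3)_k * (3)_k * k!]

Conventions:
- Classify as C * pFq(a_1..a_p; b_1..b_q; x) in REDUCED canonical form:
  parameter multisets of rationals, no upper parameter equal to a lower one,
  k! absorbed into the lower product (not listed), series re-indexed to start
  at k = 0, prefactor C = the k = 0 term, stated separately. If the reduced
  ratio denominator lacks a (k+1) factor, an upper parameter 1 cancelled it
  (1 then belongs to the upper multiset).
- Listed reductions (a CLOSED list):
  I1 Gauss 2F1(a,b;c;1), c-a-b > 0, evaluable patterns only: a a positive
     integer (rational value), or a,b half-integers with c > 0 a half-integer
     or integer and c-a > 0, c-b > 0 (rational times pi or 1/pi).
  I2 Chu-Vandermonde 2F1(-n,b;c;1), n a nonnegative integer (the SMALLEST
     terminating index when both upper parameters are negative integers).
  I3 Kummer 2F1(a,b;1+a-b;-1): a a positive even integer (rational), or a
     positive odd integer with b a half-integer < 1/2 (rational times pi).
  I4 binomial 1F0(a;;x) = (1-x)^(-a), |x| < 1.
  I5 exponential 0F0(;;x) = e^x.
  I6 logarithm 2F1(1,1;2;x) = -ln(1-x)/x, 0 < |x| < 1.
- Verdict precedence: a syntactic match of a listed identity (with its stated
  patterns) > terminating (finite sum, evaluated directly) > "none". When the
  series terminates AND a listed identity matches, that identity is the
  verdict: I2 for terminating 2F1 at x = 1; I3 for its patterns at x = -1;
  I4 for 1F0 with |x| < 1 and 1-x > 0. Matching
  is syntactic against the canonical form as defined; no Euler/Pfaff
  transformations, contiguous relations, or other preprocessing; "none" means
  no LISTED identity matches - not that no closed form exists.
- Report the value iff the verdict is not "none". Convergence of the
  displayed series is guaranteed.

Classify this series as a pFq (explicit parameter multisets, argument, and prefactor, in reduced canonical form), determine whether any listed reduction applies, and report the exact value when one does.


Prefactor -2/3, argument -2: 3F2 with upper {-6, -1/2, -1/3} over lower {2/3, 3}. Verdict: terminating. With -6 upstairs the series is a 7-term polynomial sum; evaluated term by term. Exact value: -68485/41888.

Key step: t_0 being -2/3, striking the common factor k + 1/2 reduces the term (C = -2/3, x = -2).
Step ratio: r(k) = (-2) * (k-6) (k-1/2) (k-1/3) / [(k+2/3) (k+3) (k+1)] - poly over poly, x = (-2) from leading terms; C = -2/3 at k = 0.


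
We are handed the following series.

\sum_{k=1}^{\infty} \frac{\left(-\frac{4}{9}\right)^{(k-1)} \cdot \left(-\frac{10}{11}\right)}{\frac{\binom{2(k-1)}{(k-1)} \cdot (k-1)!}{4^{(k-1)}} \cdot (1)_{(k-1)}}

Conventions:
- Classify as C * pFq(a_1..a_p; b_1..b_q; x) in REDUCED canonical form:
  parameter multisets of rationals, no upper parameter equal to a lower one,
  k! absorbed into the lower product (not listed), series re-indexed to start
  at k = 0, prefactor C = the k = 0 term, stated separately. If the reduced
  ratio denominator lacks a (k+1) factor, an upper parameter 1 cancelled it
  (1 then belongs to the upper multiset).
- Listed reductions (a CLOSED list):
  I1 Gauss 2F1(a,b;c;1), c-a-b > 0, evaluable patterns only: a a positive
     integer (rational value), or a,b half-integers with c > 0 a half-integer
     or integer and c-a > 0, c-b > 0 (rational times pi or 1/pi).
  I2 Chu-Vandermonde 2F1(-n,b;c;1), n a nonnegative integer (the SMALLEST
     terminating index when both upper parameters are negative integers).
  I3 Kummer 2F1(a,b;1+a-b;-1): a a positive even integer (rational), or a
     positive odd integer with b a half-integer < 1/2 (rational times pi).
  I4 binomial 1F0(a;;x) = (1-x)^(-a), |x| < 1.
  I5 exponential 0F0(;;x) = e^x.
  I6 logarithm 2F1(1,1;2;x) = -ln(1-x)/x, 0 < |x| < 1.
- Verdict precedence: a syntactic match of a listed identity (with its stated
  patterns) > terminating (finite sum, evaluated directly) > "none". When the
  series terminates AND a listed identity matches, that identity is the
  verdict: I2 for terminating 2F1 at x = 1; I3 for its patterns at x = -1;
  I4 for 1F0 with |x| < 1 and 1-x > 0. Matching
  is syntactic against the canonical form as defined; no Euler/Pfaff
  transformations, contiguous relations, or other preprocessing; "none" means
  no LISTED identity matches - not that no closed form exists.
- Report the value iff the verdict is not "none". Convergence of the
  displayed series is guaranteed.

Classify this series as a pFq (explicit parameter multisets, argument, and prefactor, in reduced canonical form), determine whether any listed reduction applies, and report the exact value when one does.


This is -\frac{10}{11} * 0F1(-; \frac{1}{2}; -\frac{4}{9}) in reduced canonical form. Verdict: none. Every listed pattern misses the 0F1 form at -\frac{4}{9}, upper {-}.

The tell: x = -\frac{4}{9} and the lower central binomial (C = -10/11, x = -4/9) hides (1/2)_k.
Ratio: r(k) = -\frac{4}{9} * 1 / [(k+\frac{1}{2}) (k+1)] - rational in k. x = -\frac{4}{9}; t_0 = -\frac{10}{11}; negate the roots.


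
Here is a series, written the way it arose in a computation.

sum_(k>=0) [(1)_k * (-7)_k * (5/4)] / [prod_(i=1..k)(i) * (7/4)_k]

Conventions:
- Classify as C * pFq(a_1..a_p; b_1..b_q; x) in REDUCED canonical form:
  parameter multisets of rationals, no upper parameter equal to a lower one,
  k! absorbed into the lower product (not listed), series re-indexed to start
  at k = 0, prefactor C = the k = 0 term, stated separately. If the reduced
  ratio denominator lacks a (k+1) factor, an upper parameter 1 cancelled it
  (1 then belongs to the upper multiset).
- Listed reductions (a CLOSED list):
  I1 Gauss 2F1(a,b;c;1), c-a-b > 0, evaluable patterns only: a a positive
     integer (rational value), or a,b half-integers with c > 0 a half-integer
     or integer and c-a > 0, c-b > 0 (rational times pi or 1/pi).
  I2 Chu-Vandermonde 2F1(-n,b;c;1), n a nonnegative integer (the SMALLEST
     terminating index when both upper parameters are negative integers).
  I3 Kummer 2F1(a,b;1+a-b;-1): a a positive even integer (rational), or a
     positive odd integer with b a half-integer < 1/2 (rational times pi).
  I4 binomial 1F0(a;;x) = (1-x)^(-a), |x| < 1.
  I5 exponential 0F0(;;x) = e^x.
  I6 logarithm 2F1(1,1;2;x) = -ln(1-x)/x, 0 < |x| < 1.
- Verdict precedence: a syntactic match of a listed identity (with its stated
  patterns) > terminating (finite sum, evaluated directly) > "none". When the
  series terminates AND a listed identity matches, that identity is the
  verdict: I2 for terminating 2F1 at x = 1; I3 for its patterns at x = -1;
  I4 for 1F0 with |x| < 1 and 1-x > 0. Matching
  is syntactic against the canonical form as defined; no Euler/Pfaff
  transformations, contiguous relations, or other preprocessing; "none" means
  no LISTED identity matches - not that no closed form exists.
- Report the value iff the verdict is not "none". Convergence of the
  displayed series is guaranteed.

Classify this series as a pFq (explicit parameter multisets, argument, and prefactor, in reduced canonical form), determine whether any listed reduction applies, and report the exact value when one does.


At argument 1: a 2F1 with upper {-7, 1}, lower {7/4}, scaled by C = 5/4. Verdict: this is Vandermonde's identity (I2) (terminating 2F1 at x = 1 with n = 7, b = 1, c = 7/4). Sum: 15/124.

Key step: t_0 = 5/4 here, and the product of the first k integers (prefactor 5/4) is k!.
Adjacent-term ratio: r(k) = 1 * (k-7) (k+1) / [(k+7/4) (k+1)] - rational in k, leading ratio 1; with t_0 = 5/4, classification follows.


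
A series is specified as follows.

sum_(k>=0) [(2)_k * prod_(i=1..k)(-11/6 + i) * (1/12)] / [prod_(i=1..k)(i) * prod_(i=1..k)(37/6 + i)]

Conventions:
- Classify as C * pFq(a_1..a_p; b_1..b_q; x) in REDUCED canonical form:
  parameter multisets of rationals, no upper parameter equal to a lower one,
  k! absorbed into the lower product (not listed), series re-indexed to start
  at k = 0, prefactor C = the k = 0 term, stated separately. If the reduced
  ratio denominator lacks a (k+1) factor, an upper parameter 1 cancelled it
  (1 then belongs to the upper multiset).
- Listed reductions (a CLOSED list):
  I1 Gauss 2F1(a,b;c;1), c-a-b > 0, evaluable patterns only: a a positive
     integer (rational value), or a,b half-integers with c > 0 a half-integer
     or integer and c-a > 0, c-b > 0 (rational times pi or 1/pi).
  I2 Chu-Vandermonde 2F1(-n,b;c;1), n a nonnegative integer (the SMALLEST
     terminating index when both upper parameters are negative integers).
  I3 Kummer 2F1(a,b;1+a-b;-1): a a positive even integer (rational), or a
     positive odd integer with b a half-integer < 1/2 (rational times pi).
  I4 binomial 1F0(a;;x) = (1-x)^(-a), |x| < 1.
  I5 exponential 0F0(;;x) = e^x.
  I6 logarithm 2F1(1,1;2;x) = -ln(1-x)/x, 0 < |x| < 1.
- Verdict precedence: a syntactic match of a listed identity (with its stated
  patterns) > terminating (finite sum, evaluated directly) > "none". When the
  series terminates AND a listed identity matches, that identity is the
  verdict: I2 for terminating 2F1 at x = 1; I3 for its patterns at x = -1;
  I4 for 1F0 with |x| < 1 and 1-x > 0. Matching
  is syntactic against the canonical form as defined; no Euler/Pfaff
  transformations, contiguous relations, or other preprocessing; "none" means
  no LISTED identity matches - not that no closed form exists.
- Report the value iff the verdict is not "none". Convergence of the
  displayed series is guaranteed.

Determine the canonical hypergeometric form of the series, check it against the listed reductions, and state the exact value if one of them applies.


Canonical form: C = 1/12 times 2F1 with upper {-5/6, 2}, lower {43/6}, x = 1. Verdict: this is Gauss (I1, integer-parameter pattern) (x = 1: the Gamma ratio telescopes since c-a-b = 6 > 0 and a = 2 in Z>0). Value: 1147/18144.

Structural cue: t_0 = 1/12 here, and the lower running product (C = 1/12) is a rising factorial.
Ratio: r(k) = 1 * (k-5/6) (k+2) / [(k+43/6) (k+1)] - poly over poly, x = 1 from leading terms; C = 1/12 at k = 0.


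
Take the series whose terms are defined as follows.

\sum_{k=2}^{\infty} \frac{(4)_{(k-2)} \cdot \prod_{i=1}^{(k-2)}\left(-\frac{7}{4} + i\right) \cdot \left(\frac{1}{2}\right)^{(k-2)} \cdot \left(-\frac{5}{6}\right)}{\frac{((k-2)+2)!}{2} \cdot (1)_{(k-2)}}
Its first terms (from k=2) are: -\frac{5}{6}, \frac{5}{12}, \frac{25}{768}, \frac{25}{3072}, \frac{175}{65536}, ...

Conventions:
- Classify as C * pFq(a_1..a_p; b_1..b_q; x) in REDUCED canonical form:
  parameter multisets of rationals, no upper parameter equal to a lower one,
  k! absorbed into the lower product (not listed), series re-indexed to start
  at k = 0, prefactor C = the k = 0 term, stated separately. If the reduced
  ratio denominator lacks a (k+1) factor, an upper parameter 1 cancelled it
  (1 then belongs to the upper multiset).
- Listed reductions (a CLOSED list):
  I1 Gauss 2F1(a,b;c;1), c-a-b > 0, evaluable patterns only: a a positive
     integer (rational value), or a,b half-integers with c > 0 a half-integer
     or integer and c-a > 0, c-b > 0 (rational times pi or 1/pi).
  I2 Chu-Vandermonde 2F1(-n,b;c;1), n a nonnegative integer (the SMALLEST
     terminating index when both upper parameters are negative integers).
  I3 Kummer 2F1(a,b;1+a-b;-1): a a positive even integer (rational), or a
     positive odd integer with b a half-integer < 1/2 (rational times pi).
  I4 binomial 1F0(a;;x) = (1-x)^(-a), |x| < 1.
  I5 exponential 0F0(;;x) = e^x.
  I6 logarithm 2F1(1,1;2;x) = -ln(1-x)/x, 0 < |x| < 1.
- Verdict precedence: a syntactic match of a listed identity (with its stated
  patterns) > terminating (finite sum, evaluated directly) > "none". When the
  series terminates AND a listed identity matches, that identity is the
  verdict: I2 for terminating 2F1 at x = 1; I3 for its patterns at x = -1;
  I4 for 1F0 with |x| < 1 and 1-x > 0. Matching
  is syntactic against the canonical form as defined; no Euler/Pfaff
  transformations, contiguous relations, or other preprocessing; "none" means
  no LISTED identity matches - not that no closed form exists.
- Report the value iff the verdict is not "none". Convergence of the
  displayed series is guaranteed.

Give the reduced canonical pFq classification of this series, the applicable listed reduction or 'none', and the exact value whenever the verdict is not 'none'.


Classification (C = -\frac{5}{6}): 2F1 with upper {-\frac{3}{4}, 4}, lower {3}, argument x = \frac{1}{2}. Verdict: none (x = \frac{1}{2}): each listed identity misses the multisets {-\frac{3}{4}, 4} ; {3}.

Key observation: with t_0 = -\frac{5}{6}, (1)_k (C = -5/6, x = 1/2) is k! itself.
Consecutive-term ratio: r(k) = \frac{1}{2} * (k-\frac{3}{4}) (k+4) / [(k+3) (k+1)] ; factor over Q: parameters, x = \frac{1}{2}, and C = -\frac{5}{6}.


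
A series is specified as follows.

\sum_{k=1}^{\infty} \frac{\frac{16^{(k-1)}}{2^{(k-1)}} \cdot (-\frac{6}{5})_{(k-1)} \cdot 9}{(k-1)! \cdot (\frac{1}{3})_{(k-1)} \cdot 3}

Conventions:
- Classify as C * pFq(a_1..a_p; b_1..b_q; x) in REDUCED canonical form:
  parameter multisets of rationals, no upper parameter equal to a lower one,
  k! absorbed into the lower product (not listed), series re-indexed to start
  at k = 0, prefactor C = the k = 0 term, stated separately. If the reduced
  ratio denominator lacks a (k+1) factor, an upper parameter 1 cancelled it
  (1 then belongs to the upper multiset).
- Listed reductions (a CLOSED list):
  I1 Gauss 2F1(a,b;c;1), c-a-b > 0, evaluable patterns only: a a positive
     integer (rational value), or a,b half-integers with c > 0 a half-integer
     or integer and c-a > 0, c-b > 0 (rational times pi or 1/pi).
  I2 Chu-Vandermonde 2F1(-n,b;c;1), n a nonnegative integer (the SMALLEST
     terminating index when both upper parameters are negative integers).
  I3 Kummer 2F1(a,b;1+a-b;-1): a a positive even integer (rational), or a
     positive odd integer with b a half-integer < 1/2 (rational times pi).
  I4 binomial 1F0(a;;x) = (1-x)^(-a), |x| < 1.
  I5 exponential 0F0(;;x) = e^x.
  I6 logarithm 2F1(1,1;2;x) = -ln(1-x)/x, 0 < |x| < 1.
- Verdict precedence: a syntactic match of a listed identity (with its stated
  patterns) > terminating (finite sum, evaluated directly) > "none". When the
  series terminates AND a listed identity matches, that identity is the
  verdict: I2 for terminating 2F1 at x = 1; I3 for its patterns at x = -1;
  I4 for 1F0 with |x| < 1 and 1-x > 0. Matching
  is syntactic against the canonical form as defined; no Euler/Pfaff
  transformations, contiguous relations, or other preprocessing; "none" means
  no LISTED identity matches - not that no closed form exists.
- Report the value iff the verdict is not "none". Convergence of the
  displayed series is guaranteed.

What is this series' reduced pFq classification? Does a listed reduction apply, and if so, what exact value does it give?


The series (x = 8) is 1F1: upper {-\frac{6}{5}}, lower {\frac{1}{3}}, prefactor 3. Verdict: none. A 1F1 with upper {-\frac{6}{5}} fits none of I1-I6 at x = 8; the sum runs forever.

First insight: x = 8 and the two k-th powers (C = 3, x = 8) combine into one argument.
Term ratio: r(k) = 8 * (k-\frac{6}{5}) / [(k+\frac{1}{3}) (k+1)] - poly over poly, x = 8 from leading terms; C = 3 at k = 0.


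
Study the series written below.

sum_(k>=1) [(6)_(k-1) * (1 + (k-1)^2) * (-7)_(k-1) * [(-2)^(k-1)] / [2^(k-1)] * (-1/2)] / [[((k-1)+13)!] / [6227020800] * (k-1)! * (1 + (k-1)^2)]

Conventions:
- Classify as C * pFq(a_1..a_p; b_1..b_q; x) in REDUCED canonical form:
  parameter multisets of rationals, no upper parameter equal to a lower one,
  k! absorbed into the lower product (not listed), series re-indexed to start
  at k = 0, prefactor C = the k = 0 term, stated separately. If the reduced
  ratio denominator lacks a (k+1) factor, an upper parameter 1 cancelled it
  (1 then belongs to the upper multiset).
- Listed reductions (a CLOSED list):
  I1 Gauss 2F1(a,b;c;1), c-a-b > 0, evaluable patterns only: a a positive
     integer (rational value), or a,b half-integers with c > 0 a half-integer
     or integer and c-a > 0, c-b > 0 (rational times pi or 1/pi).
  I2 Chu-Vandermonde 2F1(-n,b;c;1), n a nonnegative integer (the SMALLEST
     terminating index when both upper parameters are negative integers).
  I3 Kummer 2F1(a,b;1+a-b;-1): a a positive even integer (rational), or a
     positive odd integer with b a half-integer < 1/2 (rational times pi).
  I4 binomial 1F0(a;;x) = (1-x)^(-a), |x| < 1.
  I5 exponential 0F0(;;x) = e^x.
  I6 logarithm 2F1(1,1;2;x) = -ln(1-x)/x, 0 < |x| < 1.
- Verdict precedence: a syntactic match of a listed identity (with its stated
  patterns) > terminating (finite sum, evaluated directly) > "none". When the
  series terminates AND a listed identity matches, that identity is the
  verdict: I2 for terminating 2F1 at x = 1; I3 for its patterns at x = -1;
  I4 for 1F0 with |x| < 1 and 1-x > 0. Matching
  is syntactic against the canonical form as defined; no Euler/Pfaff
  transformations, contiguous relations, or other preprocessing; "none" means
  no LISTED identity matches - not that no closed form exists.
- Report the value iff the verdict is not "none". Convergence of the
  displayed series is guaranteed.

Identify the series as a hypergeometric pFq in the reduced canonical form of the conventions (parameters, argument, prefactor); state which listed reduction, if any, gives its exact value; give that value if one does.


Canonical form: C = -1/2 times 2F1 with upper {-7, 6}, lower {14}, x = -1. Verdict: this is Kummer (I3) (x = -1; c = 14 equals 1+a-b for upper {-7, 6}: listed pattern). Value: -143/20.

First insight: x = (-1) and k^2 + 1 divides numerator and denominator alike; prefactor -1/2 after cancelling.
Consecutive-term ratio: r(k) = (-1) * (k-7) (k+6) / [(k+14) (k+1)] - rational in k, leading ratio (-1); with t_0 = -1/2, classification follows.
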